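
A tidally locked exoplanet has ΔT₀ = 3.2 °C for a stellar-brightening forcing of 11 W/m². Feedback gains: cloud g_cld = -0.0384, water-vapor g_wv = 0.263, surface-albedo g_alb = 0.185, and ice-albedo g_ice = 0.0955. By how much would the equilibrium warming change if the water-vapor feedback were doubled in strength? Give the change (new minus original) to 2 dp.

7.33 °C

Original: g = 0.5051, ΔT = 3.2/(1−0.5051) = 6.4660 °C.
With doubled water-vapor: g' = 0.7681, ΔT' = 3.2/(1−0.7681) = 13.7991 °C.
Change = 13.7991 − 6.4660 = 7.33 °C.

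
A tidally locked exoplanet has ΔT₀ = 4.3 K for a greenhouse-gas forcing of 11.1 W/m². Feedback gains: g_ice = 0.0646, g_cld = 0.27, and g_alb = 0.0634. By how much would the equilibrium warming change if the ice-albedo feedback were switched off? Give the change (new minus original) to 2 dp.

-0.69 K

Original: g = 0.398, ΔT = 4.3/(1−0.398) = 7.1429 K.
Without ice-albedo: g' = 0.3334, ΔT' = 4.3/(1−0.3334) = 6.4506 K.
Change = 6.4506 − 7.1429 = -0.69 K.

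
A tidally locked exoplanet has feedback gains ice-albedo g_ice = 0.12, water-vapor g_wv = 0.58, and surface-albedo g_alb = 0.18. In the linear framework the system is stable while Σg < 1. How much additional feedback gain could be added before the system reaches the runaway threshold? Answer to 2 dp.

Current total gain = 0.12 + 0.58 + 0.18 = 0.88.
Margin to runaway = 1 − 0.88 = 0.12.

0.12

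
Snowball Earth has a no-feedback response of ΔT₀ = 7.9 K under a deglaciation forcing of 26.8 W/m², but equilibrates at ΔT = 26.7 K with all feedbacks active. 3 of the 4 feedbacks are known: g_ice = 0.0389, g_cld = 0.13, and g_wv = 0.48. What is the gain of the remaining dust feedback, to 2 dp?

0.06

Amplification A = ΔT/ΔT₀ = 26.7/7.9 = 3.38.
Total gain g = 1 − 1/A = 1 − 1/3.38 = 0.7041.
Known gains sum to 0.0389 + 0.13 + 0.48 = 0.6489.
g_dust = 0.7041 − 0.6489 = 0.06.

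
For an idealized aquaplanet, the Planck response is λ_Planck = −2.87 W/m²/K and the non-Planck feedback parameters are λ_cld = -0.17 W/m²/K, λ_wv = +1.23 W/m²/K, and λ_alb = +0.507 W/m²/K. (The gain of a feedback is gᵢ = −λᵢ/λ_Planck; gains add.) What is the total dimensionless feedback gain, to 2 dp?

0.55

Convert to gains: g_cld = -0.17/2.87 = -0.05923; g_wv = 1.23/2.87 = 0.4286; g_alb = 0.507/2.87 = 0.1767.
Total gain g = 0.54607.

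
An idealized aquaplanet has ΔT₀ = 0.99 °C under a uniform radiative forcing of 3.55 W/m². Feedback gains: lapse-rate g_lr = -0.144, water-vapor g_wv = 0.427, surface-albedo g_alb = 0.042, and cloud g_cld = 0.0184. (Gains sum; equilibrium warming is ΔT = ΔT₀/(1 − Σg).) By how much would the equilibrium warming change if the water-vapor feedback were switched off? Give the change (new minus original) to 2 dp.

Original: g = 0.3434, ΔT = 0.99/(1−0.3434) = 1.5078 °C.
Without water-vapor: g' = -0.0836, ΔT' = 0.99/(1+0.0836) = 0.9136 °C.
Change = 0.9136 − 1.5078 = -0.59 °C.

-0.59 °C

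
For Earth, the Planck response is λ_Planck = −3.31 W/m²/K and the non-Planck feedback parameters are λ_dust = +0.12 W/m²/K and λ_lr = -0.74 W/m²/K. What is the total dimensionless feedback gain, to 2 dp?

Convert to gains: g_dust = 0.12/3.31 = 0.03625; g_lr = -0.74/3.31 = -0.2236.
Total gain g = -0.18735.

-0.19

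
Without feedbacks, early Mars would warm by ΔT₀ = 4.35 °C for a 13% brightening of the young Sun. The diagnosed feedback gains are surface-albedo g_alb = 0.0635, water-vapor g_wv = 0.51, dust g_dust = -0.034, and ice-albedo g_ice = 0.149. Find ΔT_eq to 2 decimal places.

Total gain g = 0.0635 + 0.51 − 0.034 + 0.149 = 0.6885.
Amplification A = 1/(1 − 0.6885) = 3.21.
ΔT = 4.35 × 3.21 = 13.96 °C.

13.96 °C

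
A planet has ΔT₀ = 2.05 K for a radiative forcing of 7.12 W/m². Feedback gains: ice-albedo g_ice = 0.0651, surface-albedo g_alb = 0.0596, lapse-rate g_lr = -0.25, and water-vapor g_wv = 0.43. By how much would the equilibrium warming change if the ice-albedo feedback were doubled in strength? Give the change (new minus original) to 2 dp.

0.30 K

Original: g = 0.3047, ΔT = 2.05/(1−0.3047) = 2.9484 K.
With doubled ice-albedo: g' = 0.3698, ΔT' = 2.05/(1−0.3698) = 3.2529 K.
Change = 3.2529 − 2.9484 = 0.30 K.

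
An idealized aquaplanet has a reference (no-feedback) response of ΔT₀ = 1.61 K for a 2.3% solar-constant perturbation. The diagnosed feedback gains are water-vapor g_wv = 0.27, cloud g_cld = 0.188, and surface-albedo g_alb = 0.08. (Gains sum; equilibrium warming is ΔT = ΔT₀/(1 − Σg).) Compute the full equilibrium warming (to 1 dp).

Total gain g = 0.27 + 0.188 + 0.08 = 0.538.
Amplification A = 1/(1 − 0.538) = 2.165.
ΔT = 1.61 × 2.165 = 3.5 K.

3.5 K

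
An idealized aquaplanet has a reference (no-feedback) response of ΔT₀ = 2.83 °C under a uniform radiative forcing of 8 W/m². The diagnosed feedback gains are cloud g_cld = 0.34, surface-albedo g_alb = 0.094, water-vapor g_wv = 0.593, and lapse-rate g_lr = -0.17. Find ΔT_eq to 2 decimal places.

19.79 °C

Total gain g = 0.34 + 0.094 + 0.593 − 0.17 = 0.857.
Amplification A = 1/(1 − 0.857) = 6.993.
ΔT = 2.83 × 6.993 = 19.79 °C.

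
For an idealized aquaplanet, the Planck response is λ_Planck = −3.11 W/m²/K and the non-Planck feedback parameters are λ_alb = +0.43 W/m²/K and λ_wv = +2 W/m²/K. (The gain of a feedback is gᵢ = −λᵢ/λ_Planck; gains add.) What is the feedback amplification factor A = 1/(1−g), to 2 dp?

Convert to gains: g_alb = 0.43/3.11 = 0.1383; g_wv = 2/3.11 = 0.6431.
Total gain g = 0.7814.
A = 1/(1 − 0.7814) = 4.57.

4.57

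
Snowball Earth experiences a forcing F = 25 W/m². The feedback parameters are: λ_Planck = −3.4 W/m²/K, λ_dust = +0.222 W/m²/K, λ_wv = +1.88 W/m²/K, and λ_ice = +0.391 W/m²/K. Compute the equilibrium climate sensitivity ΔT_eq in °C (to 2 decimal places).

Net feedback parameter λ = (−3.4) + (+0.222) + (+1.88) + (+0.391) = -0.907 W/m²/K.
ΔT = −F/λ = −25/(-0.907) = 27.56 °C.

27.56 °C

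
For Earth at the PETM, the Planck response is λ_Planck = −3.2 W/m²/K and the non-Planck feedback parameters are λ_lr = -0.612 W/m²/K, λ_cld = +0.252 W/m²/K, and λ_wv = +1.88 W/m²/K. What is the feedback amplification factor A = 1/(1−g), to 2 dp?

Convert to gains: g_lr = -0.612/3.2 = -0.1912; g_cld = 0.252/3.2 = 0.07875; g_wv = 1.88/3.2 = 0.5875.
Total gain g = 0.47505.
A = 1/(1 − 0.47505) = 1.90.

1.90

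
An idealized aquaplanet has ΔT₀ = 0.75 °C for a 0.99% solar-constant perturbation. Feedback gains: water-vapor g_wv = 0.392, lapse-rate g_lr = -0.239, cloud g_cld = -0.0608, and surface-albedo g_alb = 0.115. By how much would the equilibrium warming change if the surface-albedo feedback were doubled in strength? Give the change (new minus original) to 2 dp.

0.16 °C

Original: g = 0.2072, ΔT = 0.75/(1−0.2072) = 0.9460 °C.
With doubled surface-albedo: g' = 0.3222, ΔT' = 0.75/(1−0.3222) = 1.1065 °C.
Change = 1.1065 − 0.9460 = 0.16 °C.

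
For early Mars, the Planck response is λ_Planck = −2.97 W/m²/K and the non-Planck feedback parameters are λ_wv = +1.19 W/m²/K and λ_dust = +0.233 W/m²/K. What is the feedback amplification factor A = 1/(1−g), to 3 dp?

1.920

Convert to gains: g_wv = 1.19/2.97 = 0.4007; g_dust = 0.233/2.97 = 0.07845.
Total gain g = 0.47915.
A = 1/(1 − 0.47915) = 1.920.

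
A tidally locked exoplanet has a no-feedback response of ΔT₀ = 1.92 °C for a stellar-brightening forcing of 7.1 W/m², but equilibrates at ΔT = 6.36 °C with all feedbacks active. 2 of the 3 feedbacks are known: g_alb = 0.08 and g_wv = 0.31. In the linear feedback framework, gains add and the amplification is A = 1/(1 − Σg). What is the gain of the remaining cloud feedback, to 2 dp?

0.31

Amplification A = ΔT/ΔT₀ = 6.36/1.92 = 3.313.
Total gain g = 1 − 1/A = 1 − 1/3.313 = 0.6982.
Known gains sum to 0.08 + 0.31 = 0.39.
g_cld = 0.6982 − 0.39 = 0.31.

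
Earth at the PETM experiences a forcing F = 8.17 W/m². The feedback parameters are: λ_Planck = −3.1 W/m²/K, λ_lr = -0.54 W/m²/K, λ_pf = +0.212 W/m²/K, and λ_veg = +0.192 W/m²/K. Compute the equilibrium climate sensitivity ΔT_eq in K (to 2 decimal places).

Net feedback parameter λ = (−3.1) + (-0.54) + (+0.212) + (+0.192) = -3.236 W/m²/K.
ΔT = −F/λ = −8.17/(-3.236) = 2.52 K.

2.52 K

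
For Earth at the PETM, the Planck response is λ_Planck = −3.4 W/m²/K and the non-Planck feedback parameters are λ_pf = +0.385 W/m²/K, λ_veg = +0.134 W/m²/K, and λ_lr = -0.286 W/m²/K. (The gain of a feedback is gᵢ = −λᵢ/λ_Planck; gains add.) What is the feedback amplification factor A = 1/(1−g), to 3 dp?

Convert to gains: g_pf = 0.385/3.4 = 0.1132; g_veg = 0.134/3.4 = 0.03941; g_lr = -0.286/3.4 = -0.08412.
Total gain g = 0.06849.
A = 1/(1 − 0.06849) = 1.074.

1.074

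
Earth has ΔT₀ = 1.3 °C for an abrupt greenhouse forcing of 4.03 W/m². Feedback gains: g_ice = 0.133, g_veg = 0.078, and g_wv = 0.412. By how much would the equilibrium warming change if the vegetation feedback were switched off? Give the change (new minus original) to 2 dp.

Original: g = 0.623, ΔT = 1.3/(1−0.623) = 3.4483 °C.
Without vegetation: g' = 0.545, ΔT' = 1.3/(1−0.545) = 2.8571 °C.
Change = 2.8571 − 3.4483 = -0.59 °C.

-0.59 °C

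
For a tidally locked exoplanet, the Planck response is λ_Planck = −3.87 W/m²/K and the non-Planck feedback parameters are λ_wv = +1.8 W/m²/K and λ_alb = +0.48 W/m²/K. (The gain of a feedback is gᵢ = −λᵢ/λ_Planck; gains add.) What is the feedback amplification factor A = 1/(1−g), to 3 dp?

2.434

Convert to gains: g_wv = 1.8/3.87 = 0.4651; g_alb = 0.48/3.87 = 0.124.
Total gain g = 0.5891.
A = 1/(1 − 0.5891) = 2.434.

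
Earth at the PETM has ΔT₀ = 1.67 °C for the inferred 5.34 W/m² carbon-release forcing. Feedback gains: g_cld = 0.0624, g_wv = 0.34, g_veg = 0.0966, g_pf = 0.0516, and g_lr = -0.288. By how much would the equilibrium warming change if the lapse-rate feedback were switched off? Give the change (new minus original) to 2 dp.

Original: g = 0.2626, ΔT = 1.67/(1−0.2626) = 2.2647 °C.
Without lapse-rate: g' = 0.5506, ΔT' = 1.67/(1−0.5506) = 3.7161 °C.
Change = 3.7161 − 2.2647 = 1.45 °C.

1.45 °C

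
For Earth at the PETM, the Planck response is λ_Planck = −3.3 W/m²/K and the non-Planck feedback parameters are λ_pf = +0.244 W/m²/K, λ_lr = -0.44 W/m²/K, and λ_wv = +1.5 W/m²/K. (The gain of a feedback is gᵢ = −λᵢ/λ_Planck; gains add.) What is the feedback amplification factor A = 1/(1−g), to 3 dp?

Convert to gains: g_pf = 0.244/3.3 = 0.07394; g_lr = -0.44/3.3 = -0.1333; g_wv = 1.5/3.3 = 0.4545.
Total gain g = 0.39514.
A = 1/(1 − 0.39514) = 1.653.

1.653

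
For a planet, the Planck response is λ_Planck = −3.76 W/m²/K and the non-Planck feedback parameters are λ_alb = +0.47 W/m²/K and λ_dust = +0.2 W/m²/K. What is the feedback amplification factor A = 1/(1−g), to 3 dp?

Convert to gains: g_alb = 0.47/3.76 = 0.125; g_dust = 0.2/3.76 = 0.05319.
Total gain g = 0.17819.
A = 1/(1 − 0.17819) = 1.217.

1.217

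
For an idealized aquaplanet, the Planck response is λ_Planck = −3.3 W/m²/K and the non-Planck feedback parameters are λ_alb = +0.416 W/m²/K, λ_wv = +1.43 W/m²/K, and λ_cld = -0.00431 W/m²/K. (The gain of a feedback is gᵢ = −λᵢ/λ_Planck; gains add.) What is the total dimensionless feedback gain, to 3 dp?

Convert to gains: g_alb = 0.416/3.3 = 0.1261; g_wv = 1.43/3.3 = 0.4333; g_cld = -0.00431/3.3 = -0.001306.
Total gain g = 0.558094.

0.558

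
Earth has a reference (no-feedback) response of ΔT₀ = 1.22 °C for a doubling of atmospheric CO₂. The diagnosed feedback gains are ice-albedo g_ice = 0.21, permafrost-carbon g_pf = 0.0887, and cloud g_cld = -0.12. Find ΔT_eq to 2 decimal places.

1.49 °C

Total gain g = 0.21 + 0.0887 − 0.12 = 0.1787.
Amplification A = 1/(1 − 0.1787) = 1.218.
ΔT = 1.22 × 1.218 = 1.49 °C.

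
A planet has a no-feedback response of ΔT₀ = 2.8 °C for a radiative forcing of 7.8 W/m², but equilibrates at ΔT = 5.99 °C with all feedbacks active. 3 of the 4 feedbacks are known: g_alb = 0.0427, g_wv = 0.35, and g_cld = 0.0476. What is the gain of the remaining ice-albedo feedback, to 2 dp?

Amplification A = ΔT/ΔT₀ = 5.99/2.8 = 2.139.
Total gain g = 1 − 1/A = 1 − 1/2.139 = 0.5325.
Known gains sum to 0.0427 + 0.35 + 0.0476 = 0.4403.
g_ice = 0.5325 − 0.4403 = 0.09.

0.09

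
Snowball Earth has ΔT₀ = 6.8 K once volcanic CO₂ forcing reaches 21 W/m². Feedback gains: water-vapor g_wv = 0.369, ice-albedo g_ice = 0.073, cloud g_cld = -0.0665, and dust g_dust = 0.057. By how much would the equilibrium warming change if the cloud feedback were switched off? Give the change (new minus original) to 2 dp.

1.59 K

Original: g = 0.4325, ΔT = 6.8/(1−0.4325) = 11.9824 K.
Without cloud: g' = 0.499, ΔT' = 6.8/(1−0.499) = 13.5729 K.
Change = 13.5729 − 11.9824 = 1.59 K.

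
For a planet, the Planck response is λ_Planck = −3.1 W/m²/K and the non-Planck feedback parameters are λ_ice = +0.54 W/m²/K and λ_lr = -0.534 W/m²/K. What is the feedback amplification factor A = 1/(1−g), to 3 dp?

1.002

Convert to gains: g_ice = 0.54/3.1 = 0.1742; g_lr = -0.534/3.1 = -0.1723.
Total gain g = 0.0019.
A = 1/(1 − 0.0019) = 1.002.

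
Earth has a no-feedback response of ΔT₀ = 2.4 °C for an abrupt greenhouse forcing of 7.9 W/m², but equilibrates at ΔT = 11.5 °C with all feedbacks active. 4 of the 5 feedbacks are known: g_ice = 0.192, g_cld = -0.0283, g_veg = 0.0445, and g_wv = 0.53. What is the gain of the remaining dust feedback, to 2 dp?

0.05

Amplification A = ΔT/ΔT₀ = 11.5/2.4 = 4.792.
Total gain g = 1 − 1/A = 1 − 1/4.792 = 0.7913.
Known gains sum to 0.192 − 0.0283 + 0.0445 + 0.53 = 0.7382.
g_dust = 0.7913 − 0.7382 = 0.05.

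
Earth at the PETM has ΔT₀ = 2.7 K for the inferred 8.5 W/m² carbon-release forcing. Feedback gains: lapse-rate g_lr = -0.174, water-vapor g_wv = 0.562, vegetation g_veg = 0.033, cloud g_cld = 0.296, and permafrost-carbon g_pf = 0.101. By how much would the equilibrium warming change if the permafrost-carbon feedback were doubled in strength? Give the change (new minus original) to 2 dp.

18.50 K

Original: g = 0.818, ΔT = 2.7/(1−0.818) = 14.8352 K.
With doubled permafrost-carbon: g' = 0.919, ΔT' = 2.7/(1−0.919) = 33.3333 K.
Change = 33.3333 − 14.8352 = 18.50 K.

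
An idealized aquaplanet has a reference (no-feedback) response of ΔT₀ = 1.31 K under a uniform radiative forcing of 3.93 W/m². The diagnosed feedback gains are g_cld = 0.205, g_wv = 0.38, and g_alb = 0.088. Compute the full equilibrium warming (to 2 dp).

Total gain g = 0.205 + 0.38 + 0.088 = 0.673.
Amplification A = 1/(1 − 0.673) = 3.058.
ΔT = 1.31 × 3.058 = 4.01 K.

4.01 K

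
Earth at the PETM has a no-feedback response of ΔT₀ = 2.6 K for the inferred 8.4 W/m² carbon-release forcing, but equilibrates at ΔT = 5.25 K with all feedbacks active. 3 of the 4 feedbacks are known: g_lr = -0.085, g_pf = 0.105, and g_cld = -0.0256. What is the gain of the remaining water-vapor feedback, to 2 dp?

0.51

Amplification A = ΔT/ΔT₀ = 5.25/2.6 = 2.019.
Total gain g = 1 − 1/A = 1 − 1/2.019 = 0.5047.
Known gains sum to -0.085 + 0.105 − 0.0256 = -0.0056.
g_wv = 0.5047 + 0.0056 = 0.51.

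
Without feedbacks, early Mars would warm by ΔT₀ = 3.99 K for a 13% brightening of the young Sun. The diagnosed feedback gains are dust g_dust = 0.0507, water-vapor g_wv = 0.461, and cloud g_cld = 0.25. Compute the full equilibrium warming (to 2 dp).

Total gain g = 0.0507 + 0.461 + 0.25 = 0.7617.
Amplification A = 1/(1 − 0.7617) = 4.196.
ΔT = 3.99 × 4.196 = 16.74 K.

16.74 K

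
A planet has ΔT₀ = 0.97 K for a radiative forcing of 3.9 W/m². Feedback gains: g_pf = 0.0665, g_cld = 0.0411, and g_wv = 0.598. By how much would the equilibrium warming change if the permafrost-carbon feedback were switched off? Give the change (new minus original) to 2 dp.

Original: g = 0.7056, ΔT = 0.97/(1−0.7056) = 3.2948 K.
Without permafrost-carbon: g' = 0.6391, ΔT' = 0.97/(1−0.6391) = 2.6877 K.
Change = 2.6877 − 3.2948 = -0.61 K.

-0.61 K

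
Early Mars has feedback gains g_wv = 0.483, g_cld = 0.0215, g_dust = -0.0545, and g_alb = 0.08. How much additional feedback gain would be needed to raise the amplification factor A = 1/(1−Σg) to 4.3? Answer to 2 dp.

0.24

Current total gain = 0.53.
Target gain for A = 4.3: g* = 1 − 1/4.3 = 0.7674.
Additional gain needed = 0.7674 − 0.53 = 0.24.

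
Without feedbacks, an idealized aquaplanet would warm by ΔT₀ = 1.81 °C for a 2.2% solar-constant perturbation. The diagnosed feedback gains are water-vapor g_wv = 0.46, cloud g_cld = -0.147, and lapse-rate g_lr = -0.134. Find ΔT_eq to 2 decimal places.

2.20 °C

Total gain g = 0.46 − 0.147 − 0.134 = 0.179.
Amplification A = 1/(1 − 0.179) = 1.218.
ΔT = 1.81 × 1.218 = 2.20 °C.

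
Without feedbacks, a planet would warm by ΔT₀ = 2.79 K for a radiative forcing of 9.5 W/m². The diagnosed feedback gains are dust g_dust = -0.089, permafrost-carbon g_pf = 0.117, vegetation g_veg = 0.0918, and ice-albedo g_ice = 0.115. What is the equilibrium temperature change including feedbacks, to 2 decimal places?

3.65 K

Total gain g = -0.089 + 0.117 + 0.0918 + 0.115 = 0.2348.
Amplification A = 1/(1 − 0.2348) = 1.307.
ΔT = 2.79 × 1.307 = 3.65 K.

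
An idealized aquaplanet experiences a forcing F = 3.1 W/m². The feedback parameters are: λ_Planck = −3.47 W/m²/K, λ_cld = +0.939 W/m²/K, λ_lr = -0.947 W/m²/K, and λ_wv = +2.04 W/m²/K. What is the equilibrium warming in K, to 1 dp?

Net feedback parameter λ = (−3.47) + (+0.939) + (-0.947) + (+2.04) = -1.438 W/m²/K.
ΔT = −F/λ = −3.1/(-1.438) = 2.2 K.

2.2 K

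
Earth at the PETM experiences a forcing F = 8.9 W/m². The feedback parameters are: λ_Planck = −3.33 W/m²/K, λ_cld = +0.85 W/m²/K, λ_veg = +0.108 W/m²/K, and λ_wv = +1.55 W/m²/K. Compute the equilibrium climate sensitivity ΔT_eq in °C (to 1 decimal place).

10.8 °C

Net feedback parameter λ = (−3.33) + (+0.85) + (+0.108) + (+1.55) = -0.822 W/m²/K.
ΔT = −F/λ = −8.9/(-0.822) = 10.8 °C.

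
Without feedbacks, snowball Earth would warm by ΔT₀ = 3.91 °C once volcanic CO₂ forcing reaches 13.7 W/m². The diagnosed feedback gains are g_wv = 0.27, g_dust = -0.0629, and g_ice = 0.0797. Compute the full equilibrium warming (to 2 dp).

5.48 °C

Total gain g = 0.27 − 0.0629 + 0.0797 = 0.2868.
Amplification A = 1/(1 − 0.2868) = 1.402.
ΔT = 3.91 × 1.402 = 5.48 °C.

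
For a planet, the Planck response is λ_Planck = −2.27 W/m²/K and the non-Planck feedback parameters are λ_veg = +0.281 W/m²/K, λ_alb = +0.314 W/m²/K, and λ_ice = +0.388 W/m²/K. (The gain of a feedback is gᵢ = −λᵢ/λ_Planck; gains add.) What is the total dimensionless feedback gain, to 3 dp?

0.433

Convert to gains: g_veg = 0.281/2.27 = 0.1238; g_alb = 0.314/2.27 = 0.1383; g_ice = 0.388/2.27 = 0.1709.
Total gain g = 0.433.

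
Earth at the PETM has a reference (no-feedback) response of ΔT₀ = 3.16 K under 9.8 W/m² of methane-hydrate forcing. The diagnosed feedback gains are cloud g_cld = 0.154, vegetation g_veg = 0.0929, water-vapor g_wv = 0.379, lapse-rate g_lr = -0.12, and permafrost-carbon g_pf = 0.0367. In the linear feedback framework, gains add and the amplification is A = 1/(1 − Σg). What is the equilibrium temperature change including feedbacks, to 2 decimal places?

6.91 K

Total gain g = 0.154 + 0.0929 + 0.379 − 0.12 + 0.0367 = 0.5426.
Amplification A = 1/(1 − 0.5426) = 2.186.
ΔT = 3.16 × 2.186 = 6.91 K.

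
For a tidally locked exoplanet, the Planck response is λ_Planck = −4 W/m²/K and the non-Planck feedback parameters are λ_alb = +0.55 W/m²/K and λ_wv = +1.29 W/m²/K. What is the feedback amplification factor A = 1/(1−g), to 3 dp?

Convert to gains: g_alb = 0.55/4 = 0.1375; g_wv = 1.29/4 = 0.3225.
Total gain g = 0.46.
A = 1/(1 − 0.46) = 1.852.

1.852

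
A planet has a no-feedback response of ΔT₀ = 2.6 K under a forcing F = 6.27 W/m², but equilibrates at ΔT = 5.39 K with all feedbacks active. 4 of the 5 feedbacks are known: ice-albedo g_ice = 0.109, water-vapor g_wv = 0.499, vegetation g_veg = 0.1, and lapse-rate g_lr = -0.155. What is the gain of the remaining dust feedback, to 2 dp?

-0.04

Amplification A = ΔT/ΔT₀ = 5.39/2.6 = 2.073.
Total gain g = 1 − 1/A = 1 − 1/2.073 = 0.5176.
Known gains sum to 0.109 + 0.499 + 0.1 − 0.155 = 0.553.
g_dust = 0.5176 − 0.553 = -0.04.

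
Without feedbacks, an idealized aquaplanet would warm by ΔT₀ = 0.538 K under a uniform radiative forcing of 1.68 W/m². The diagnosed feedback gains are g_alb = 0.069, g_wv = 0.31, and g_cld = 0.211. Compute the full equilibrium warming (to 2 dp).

1.31 K

Total gain g = 0.069 + 0.31 + 0.211 = 0.59.
Amplification A = 1/(1 − 0.59) = 2.439.
ΔT = 0.538 × 2.439 = 1.31 K.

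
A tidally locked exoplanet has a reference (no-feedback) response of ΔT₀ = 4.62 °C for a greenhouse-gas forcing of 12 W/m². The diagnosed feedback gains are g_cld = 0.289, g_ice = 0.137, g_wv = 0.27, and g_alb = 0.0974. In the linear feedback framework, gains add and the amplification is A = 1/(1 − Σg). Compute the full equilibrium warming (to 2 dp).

22.36 °C

Total gain g = 0.289 + 0.137 + 0.27 + 0.0974 = 0.7934.
Amplification A = 1/(1 − 0.7934) = 4.84.
ΔT = 4.62 × 4.84 = 22.36 °C.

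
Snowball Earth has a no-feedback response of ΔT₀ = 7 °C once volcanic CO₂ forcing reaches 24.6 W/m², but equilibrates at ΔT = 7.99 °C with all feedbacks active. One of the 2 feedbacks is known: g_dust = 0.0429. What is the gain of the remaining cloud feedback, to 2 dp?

Amplification A = ΔT/ΔT₀ = 7.99/7 = 1.141.
Total gain g = 1 − 1/A = 1 − 1/1.141 = 0.1236.
The known gain is 0.0429.
g_cld = 0.1236 − 0.0429 = 0.08.

0.08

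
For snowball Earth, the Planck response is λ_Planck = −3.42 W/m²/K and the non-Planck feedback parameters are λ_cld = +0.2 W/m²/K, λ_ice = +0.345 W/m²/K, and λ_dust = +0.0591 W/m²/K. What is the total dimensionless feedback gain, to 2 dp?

Convert to gains: g_cld = 0.2/3.42 = 0.05848; g_ice = 0.345/3.42 = 0.1009; g_dust = 0.0591/3.42 = 0.01728.
Total gain g = 0.17666.

0.18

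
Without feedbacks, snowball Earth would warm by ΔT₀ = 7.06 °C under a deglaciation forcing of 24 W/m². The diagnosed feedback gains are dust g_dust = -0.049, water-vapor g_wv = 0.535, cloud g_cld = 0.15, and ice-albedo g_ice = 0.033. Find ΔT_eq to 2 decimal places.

21.33 °C

Total gain g = -0.049 + 0.535 + 0.15 + 0.033 = 0.669.
Amplification A = 1/(1 − 0.669) = 3.021.
ΔT = 7.06 × 3.021 = 21.33 °C.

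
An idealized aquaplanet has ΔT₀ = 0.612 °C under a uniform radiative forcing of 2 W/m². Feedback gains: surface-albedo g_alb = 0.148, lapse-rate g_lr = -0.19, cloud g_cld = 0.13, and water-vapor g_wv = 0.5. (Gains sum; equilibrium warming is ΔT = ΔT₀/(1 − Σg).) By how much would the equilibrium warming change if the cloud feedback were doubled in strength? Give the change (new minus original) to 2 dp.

Original: g = 0.588, ΔT = 0.612/(1−0.588) = 1.4854 °C.
With doubled cloud: g' = 0.718, ΔT' = 0.612/(1−0.718) = 2.1702 °C.
Change = 2.1702 − 1.4854 = 0.68 °C.

0.68 °C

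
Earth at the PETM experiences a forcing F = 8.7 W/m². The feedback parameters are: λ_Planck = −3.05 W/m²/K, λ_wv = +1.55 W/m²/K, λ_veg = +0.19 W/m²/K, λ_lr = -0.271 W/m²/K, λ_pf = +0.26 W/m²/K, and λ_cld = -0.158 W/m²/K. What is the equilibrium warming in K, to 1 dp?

Net feedback parameter λ = (−3.05) + (+1.55) + (+0.19) + (-0.271) + (+0.26) + (-0.158) = -1.479 W/m²/K.
ΔT = −F/λ = −8.7/(-1.479) = 5.9 K.

5.9 K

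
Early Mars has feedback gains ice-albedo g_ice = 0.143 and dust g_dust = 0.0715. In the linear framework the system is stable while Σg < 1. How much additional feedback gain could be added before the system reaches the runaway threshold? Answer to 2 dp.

0.79

Current total gain = 0.143 + 0.0715 = 0.2145.
Margin to runaway = 1 − 0.2145 = 0.79.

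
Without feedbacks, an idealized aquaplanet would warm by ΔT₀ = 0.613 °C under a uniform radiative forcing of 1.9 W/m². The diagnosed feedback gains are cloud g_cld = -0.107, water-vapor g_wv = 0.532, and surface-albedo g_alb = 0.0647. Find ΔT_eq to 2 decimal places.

1.20 °C

Total gain g = -0.107 + 0.532 + 0.0647 = 0.4897.
Amplification A = 1/(1 − 0.4897) = 1.96.
ΔT = 0.613 × 1.96 = 1.20 °C.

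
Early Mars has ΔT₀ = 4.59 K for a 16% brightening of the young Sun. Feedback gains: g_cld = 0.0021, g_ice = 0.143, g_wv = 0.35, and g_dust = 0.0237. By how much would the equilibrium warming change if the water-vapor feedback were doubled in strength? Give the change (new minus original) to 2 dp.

Original: g = 0.5188, ΔT = 4.59/(1−0.5188) = 9.5387 K.
With doubled water-vapor: g' = 0.8688, ΔT' = 4.59/(1−0.8688) = 34.9848 K.
Change = 34.9848 − 9.5387 = 25.45 K.

25.45 K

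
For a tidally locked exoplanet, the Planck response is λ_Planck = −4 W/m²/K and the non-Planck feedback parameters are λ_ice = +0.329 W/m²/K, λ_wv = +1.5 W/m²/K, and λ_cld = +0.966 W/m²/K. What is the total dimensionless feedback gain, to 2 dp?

Convert to gains: g_ice = 0.329/4 = 0.08225; g_wv = 1.5/4 = 0.375; g_cld = 0.966/4 = 0.2415.
Total gain g = 0.69875.

0.70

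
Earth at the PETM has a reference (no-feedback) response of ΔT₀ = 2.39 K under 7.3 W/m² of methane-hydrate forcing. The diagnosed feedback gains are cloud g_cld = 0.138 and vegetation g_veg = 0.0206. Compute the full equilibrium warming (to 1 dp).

2.8 K

Total gain g = 0.138 + 0.0206 = 0.1586.
Amplification A = 1/(1 − 0.1586) = 1.188.
ΔT = 2.39 × 1.188 = 2.8 K.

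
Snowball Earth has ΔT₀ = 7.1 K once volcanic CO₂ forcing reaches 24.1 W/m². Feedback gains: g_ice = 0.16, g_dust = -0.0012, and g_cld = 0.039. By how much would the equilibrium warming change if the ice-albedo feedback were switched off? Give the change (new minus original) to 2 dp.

-1.47 K

Original: g = 0.1978, ΔT = 7.1/(1−0.1978) = 8.8507 K.
Without ice-albedo: g' = 0.0378, ΔT' = 7.1/(1−0.0378) = 7.3789 K.
Change = 7.3789 − 8.8507 = -1.47 K.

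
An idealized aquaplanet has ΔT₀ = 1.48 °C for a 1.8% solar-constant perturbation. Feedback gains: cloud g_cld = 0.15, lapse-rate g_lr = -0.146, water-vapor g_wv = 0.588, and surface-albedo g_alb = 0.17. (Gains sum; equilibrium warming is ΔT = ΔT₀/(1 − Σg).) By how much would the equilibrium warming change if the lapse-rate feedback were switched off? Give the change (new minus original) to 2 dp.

Original: g = 0.762, ΔT = 1.48/(1−0.762) = 6.2185 °C.
Without lapse-rate: g' = 0.908, ΔT' = 1.48/(1−0.908) = 16.0870 °C.
Change = 16.0870 − 6.2185 = 9.87 °C.

9.87 °C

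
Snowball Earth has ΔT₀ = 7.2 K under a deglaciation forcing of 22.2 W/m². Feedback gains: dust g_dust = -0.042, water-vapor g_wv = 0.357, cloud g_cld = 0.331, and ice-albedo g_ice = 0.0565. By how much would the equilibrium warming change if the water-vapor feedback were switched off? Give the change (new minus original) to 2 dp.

-13.20 K

Original: g = 0.7025, ΔT = 7.2/(1−0.7025) = 24.2017 K.
Without water-vapor: g' = 0.3455, ΔT' = 7.2/(1−0.3455) = 11.0008 K.
Change = 11.0008 − 24.2017 = -13.20 K.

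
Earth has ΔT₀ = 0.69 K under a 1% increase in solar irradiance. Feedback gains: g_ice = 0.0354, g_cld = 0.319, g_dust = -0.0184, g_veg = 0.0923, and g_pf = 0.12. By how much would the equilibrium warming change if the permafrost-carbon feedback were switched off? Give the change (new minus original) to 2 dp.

-0.32 K

Original: g = 0.5483, ΔT = 0.69/(1−0.5483) = 1.5276 K.
Without permafrost-carbon: g' = 0.4283, ΔT' = 0.69/(1−0.4283) = 1.2069 K.
Change = 1.2069 − 1.5276 = -0.32 K.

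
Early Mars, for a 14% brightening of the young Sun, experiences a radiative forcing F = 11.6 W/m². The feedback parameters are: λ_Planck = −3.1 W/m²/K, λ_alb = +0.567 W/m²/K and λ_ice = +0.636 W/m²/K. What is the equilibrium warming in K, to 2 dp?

6.11 K

Net feedback parameter λ = (−3.1) + (+0.567) + (+0.636) = -1.897 W/m²/K.
ΔT = −F/λ = −11.6/(-1.897) = 6.11 K.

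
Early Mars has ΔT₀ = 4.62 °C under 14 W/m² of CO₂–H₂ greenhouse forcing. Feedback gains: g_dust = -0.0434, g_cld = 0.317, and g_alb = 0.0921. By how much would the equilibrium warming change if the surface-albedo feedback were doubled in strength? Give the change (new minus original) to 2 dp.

1.24 °C

Original: g = 0.3657, ΔT = 4.62/(1−0.3657) = 7.2836 °C.
With doubled surface-albedo: g' = 0.4578, ΔT' = 4.62/(1−0.4578) = 8.5208 °C.
Change = 8.5208 − 7.2836 = 1.24 °C.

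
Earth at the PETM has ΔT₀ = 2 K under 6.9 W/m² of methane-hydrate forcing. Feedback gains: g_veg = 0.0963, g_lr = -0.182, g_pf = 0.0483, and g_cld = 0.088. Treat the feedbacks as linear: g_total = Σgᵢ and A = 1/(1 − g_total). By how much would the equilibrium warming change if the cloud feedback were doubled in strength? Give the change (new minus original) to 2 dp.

Original: g = 0.0506, ΔT = 2/(1−0.0506) = 2.1066 K.
With doubled cloud: g' = 0.1386, ΔT' = 2/(1−0.1386) = 2.3218 K.
Change = 2.3218 − 2.1066 = 0.22 K.

0.22 K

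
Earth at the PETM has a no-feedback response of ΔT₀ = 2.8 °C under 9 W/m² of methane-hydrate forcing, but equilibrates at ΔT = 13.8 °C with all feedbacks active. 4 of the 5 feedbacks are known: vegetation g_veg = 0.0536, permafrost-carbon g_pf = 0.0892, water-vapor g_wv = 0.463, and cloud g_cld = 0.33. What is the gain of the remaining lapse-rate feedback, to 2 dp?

Amplification A = ΔT/ΔT₀ = 13.8/2.8 = 4.929.
Total gain g = 1 − 1/A = 1 − 1/4.929 = 0.7971.
Known gains sum to 0.0536 + 0.0892 + 0.463 + 0.33 = 0.9358.
g_lr = 0.7971 − 0.9358 = -0.14.

-0.14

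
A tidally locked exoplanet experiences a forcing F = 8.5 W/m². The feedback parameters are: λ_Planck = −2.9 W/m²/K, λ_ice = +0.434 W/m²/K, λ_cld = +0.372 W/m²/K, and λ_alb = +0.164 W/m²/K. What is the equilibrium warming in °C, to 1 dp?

4.4 °C

Net feedback parameter λ = (−2.9) + (+0.434) + (+0.372) + (+0.164) = -1.93 W/m²/K.
ΔT = −F/λ = −8.5/(-1.93) = 4.4 °C.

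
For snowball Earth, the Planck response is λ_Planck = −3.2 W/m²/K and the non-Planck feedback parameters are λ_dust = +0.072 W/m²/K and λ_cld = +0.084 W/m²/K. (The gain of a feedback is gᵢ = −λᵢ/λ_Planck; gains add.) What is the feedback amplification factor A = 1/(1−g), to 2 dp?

Convert to gains: g_dust = 0.072/3.2 = 0.0225; g_cld = 0.084/3.2 = 0.02625.
Total gain g = 0.04875.
A = 1/(1 − 0.04875) = 1.05.

1.05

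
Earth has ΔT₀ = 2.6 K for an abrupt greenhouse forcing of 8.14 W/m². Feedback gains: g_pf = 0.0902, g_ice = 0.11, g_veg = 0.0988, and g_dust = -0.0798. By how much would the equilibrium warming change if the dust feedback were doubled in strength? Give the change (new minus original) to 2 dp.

Original: g = 0.2192, ΔT = 2.6/(1−0.2192) = 3.3299 K.
With doubled dust: g' = 0.1394, ΔT' = 2.6/(1−0.1394) = 3.0211 K.
Change = 3.0211 − 3.3299 = -0.31 K.

-0.31 K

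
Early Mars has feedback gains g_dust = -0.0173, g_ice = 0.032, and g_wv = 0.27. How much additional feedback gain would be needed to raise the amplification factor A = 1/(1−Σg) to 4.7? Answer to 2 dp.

Current total gain = 0.2847.
Target gain for A = 4.7: g* = 1 − 1/4.7 = 0.7872.
Additional gain needed = 0.7872 − 0.2847 = 0.50.

0.50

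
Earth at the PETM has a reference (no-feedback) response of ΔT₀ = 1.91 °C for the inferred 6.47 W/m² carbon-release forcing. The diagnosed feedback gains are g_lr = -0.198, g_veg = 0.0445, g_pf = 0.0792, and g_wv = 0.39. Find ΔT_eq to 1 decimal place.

Total gain g = -0.198 + 0.0445 + 0.0792 + 0.39 = 0.3157.
Amplification A = 1/(1 − 0.3157) = 1.461.
ΔT = 1.91 × 1.461 = 2.8 °C.

2.8 °C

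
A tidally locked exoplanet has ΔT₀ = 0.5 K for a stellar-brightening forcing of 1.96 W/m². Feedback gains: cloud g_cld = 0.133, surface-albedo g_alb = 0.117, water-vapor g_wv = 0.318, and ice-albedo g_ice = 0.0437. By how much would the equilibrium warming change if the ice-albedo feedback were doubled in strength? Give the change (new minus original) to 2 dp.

0.16 K

Original: g = 0.6117, ΔT = 0.5/(1−0.6117) = 1.2877 K.
With doubled ice-albedo: g' = 0.6554, ΔT' = 0.5/(1−0.6554) = 1.4510 K.
Change = 1.4510 − 1.2877 = 0.16 K.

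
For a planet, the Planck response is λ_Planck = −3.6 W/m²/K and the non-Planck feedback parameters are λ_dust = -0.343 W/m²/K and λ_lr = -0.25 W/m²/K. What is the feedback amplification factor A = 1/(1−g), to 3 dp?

Convert to gains: g_dust = -0.343/3.6 = -0.09528; g_lr = -0.25/3.6 = -0.06944.
Total gain g = -0.16472.
A = 1/(1 + 0.16472) = 0.859.

0.859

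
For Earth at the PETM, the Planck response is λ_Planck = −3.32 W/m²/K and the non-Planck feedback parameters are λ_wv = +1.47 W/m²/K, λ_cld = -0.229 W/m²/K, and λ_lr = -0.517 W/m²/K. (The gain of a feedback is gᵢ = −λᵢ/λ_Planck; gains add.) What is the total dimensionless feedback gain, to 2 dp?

0.22

Convert to gains: g_wv = 1.47/3.32 = 0.4428; g_cld = -0.229/3.32 = -0.06898; g_lr = -0.517/3.32 = -0.1557.
Total gain g = 0.21812.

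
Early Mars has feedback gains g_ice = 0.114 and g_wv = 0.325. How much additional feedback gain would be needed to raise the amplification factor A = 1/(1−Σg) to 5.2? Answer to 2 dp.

Current total gain = 0.439.
Target gain for A = 5.2: g* = 1 − 1/5.2 = 0.8077.
Additional gain needed = 0.8077 − 0.439 = 0.37.

0.37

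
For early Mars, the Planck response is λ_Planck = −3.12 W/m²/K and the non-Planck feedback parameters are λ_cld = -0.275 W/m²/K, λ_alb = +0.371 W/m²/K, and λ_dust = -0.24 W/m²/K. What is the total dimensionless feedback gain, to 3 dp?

Convert to gains: g_cld = -0.275/3.12 = -0.08814; g_alb = 0.371/3.12 = 0.1189; g_dust = -0.24/3.12 = -0.07692.
Total gain g = -0.04616.

-0.046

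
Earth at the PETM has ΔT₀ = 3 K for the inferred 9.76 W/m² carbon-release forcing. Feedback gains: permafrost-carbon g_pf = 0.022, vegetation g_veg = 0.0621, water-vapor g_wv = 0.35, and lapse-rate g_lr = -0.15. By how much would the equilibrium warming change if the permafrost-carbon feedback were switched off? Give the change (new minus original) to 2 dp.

Original: g = 0.2841, ΔT = 3/(1−0.2841) = 4.1905 K.
Without permafrost-carbon: g' = 0.2621, ΔT' = 3/(1−0.2621) = 4.0656 K.
Change = 4.0656 − 4.1905 = -0.12 K.

-0.12 K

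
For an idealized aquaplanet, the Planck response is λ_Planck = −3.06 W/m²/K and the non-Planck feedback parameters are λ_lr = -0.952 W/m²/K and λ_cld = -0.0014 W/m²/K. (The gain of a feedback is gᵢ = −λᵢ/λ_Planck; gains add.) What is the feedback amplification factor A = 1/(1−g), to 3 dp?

Convert to gains: g_lr = -0.952/3.06 = -0.3111; g_cld = -0.0014/3.06 = -0.000458.
Total gain g = -0.311558.
A = 1/(1 + 0.311558) = 0.762.

0.762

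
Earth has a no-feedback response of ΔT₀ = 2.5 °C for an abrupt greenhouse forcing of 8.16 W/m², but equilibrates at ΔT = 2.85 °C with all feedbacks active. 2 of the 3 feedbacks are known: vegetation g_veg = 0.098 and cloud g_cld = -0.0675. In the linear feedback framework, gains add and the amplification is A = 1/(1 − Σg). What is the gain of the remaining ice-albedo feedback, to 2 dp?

Amplification A = ΔT/ΔT₀ = 2.85/2.5 = 1.14.
Total gain g = 1 − 1/A = 1 − 1/1.14 = 0.1228.
Known gains sum to 0.098 − 0.0675 = 0.0305.
g_ice = 0.1228 − 0.0305 = 0.09.

0.09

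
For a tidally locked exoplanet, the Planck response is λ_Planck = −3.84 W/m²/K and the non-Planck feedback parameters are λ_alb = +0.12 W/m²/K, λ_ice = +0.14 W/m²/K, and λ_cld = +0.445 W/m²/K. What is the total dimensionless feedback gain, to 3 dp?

Convert to gains: g_alb = 0.12/3.84 = 0.03125; g_ice = 0.14/3.84 = 0.03646; g_cld = 0.445/3.84 = 0.1159.
Total gain g = 0.18361.

0.184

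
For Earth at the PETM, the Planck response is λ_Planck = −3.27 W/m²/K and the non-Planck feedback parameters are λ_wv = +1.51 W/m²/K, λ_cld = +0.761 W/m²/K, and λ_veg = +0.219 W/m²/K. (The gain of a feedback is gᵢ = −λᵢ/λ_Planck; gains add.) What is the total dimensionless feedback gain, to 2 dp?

0.76

Convert to gains: g_wv = 1.51/3.27 = 0.4618; g_cld = 0.761/3.27 = 0.2327; g_veg = 0.219/3.27 = 0.06697.
Total gain g = 0.76147.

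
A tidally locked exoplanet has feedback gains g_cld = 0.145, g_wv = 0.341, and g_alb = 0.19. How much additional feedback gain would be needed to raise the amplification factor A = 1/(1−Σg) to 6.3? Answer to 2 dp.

0.17

Current total gain = 0.676.
Target gain for A = 6.3: g* = 1 − 1/6.3 = 0.8413.
Additional gain needed = 0.8413 − 0.676 = 0.17.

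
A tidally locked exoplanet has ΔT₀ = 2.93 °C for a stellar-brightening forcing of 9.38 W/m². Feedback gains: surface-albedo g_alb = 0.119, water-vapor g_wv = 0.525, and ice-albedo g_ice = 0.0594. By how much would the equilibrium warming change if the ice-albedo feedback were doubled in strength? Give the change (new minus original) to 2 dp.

2.47 °C

Original: g = 0.7034, ΔT = 2.93/(1−0.7034) = 9.8786 °C.
With doubled ice-albedo: g' = 0.7628, ΔT' = 2.93/(1−0.7628) = 12.3524 °C.
Change = 12.3524 − 9.8786 = 2.47 °C.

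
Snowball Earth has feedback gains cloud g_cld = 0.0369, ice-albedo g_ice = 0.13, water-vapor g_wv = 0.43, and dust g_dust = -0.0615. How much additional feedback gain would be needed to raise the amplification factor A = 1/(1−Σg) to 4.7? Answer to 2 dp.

0.25

Current total gain = 0.5354.
Target gain for A = 4.7: g* = 1 − 1/4.7 = 0.7872.
Additional gain needed = 0.7872 − 0.5354 = 0.25.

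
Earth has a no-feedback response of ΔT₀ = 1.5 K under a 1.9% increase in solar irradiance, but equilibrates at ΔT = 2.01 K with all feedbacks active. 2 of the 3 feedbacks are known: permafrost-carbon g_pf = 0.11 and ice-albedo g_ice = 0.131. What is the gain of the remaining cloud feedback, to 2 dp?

0.01

Amplification A = ΔT/ΔT₀ = 2.01/1.5 = 1.34.
Total gain g = 1 − 1/A = 1 − 1/1.34 = 0.2537.
Known gains sum to 0.11 + 0.131 = 0.241.
g_cld = 0.2537 − 0.241 = 0.01.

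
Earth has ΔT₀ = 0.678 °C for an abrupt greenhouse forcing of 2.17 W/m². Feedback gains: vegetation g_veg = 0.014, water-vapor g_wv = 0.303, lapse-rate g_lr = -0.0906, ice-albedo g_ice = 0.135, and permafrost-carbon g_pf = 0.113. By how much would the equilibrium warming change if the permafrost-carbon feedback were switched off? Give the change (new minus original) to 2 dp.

Original: g = 0.4744, ΔT = 0.678/(1−0.4744) = 1.2900 °C.
Without permafrost-carbon: g' = 0.3614, ΔT' = 0.678/(1−0.3614) = 1.0617 °C.
Change = 1.0617 − 1.2900 = -0.23 °C.

-0.23 °C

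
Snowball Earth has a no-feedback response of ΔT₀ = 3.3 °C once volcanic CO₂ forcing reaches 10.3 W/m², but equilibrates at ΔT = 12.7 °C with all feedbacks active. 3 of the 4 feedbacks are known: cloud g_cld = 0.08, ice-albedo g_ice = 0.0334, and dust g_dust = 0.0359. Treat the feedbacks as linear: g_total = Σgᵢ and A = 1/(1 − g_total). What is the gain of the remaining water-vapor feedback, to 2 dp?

0.59

Amplification A = ΔT/ΔT₀ = 12.7/3.3 = 3.848.
Total gain g = 1 − 1/A = 1 − 1/3.848 = 0.7401.
Known gains sum to 0.08 + 0.0334 + 0.0359 = 0.1493.
g_wv = 0.7401 − 0.1493 = 0.59.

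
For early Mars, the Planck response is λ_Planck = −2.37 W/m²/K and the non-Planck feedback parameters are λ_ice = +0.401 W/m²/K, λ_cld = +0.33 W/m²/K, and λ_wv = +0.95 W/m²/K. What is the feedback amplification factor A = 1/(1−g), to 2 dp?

3.44

Convert to gains: g_ice = 0.401/2.37 = 0.1692; g_cld = 0.33/2.37 = 0.1392; g_wv = 0.95/2.37 = 0.4008.
Total gain g = 0.7092.
A = 1/(1 − 0.7092) = 3.44.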